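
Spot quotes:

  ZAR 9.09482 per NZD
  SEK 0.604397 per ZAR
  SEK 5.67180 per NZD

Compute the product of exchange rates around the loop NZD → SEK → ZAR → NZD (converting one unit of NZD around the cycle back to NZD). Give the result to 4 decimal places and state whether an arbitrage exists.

1.0318 (arbitrage exists)

Around NZD → SEK → ZAR → NZD: 1 × 5.67180 ÷ 0.604397 ÷ 9.09482 = 1.031821
Product > 1; profitable direction is NZD → SEK → ZAR → NZD.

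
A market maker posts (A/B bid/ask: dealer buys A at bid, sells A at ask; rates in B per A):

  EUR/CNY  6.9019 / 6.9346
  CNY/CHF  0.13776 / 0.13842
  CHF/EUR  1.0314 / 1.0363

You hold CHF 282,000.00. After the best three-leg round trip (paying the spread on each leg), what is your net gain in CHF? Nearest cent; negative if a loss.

Net profit: CHF 1,493.66

Best loop CHF → CNY → EUR → CHF:
CHF 282,000.00 ÷ 0.13842 (buy CNY at ask) = CNY 2,037,277.85
CNY 2,037,277.85 ÷ 6.9346 (buy EUR at ask) = EUR 293,784.48
EUR 293,784.48 ÷ 1.0363 (buy CHF at ask) = CHF 283,493.66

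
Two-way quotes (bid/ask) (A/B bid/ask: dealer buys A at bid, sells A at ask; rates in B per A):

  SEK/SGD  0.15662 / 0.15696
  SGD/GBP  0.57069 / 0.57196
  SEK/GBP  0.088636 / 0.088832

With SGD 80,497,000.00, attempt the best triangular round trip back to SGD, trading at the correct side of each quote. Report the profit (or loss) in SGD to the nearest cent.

Net profit: SGD 497,911.90

Best loop SGD → GBP → SEK → SGD:
SGD 80,497,000.00 × 0.57069 (sell SGD at bid) = GBP 45,938,832.93
GBP 45,938,832.93 ÷ 0.088832 (buy SEK at ask) = SEK 517,142,841.88
SEK 517,142,841.88 × 0.15662 (sell SEK at bid) = SGD 80,994,911.90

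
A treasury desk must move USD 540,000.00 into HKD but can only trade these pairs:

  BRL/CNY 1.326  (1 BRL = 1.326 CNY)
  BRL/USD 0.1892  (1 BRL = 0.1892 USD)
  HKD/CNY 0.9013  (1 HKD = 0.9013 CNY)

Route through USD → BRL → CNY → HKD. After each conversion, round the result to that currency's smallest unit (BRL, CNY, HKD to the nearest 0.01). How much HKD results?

USD 540,000.00 ÷ 0.1892 = BRL 2,854,122.62
BRL 2,854,122.62 × 1.326 = CNY 3,784,566.59
CNY 3,784,566.59 ÷ 0.9013 = HKD 4,199,008.75

HKD 4,199,008.75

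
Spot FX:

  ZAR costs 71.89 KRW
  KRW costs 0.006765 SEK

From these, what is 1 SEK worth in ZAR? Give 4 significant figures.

SEK/ZAR = 2.056

1 SEK ÷ 0.006765 = 147.82 KRW
147.82 KRW ÷ 71.89 = 2.05619 ZAR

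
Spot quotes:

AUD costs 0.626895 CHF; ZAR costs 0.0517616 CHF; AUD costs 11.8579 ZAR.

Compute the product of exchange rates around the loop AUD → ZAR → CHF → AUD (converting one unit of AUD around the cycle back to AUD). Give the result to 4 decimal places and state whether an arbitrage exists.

0.9791 (arbitrage exists)

Around AUD → ZAR → CHF → AUD: 1 × 11.8579 × 0.0517616 ÷ 0.626895 = 0.979086
Product < 1; profitable direction is AUD → CHF → ZAR → AUD.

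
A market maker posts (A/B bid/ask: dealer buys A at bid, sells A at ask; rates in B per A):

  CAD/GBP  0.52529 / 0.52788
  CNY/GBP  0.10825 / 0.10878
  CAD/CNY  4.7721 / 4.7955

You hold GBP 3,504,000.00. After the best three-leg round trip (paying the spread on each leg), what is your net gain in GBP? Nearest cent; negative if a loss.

Net profit: GBP 24,420.05

Best loop GBP → CNY → CAD → GBP:
GBP 3,504,000.00 ÷ 0.10878 (buy CNY at ask) = CNY 32,211,803.64
CNY 32,211,803.64 ÷ 4.7955 (buy CAD at ask) = CAD 6,717,089.70
CAD 6,717,089.70 × 0.52529 (sell CAD at bid) = GBP 3,528,420.05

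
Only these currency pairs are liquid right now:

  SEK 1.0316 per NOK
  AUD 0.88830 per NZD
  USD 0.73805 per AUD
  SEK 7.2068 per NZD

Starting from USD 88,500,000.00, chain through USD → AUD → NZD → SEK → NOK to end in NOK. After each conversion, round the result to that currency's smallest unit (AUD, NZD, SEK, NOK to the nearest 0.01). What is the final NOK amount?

USD 88,500,000.00 ÷ 0.73805 = AUD 119,910,575.16
AUD 119,910,575.16 ÷ 0.88830 = NZD 134,988,827.15
NZD 134,988,827.15 × 7.2068 = SEK 972,837,479.50
SEK 972,837,479.50 ÷ 1.0316 = NOK 943,037,494.67

NOK 943,037,494.67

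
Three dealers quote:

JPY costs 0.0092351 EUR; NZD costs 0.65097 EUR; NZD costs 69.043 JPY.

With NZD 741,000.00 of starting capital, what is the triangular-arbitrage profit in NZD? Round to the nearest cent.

Profitable loop is NZD → EUR → JPY → NZD:
NZD 741,000.00 × 0.65097 = EUR 482,368.77
EUR 482,368.77 ÷ 0.0092351 = JPY 52,232,111
JPY 52,232,111 ÷ 69.043 = NZD 756,515.67
Profit = NZD 756,515.67 − NZD 741,000.00

Profit: NZD 15,515.67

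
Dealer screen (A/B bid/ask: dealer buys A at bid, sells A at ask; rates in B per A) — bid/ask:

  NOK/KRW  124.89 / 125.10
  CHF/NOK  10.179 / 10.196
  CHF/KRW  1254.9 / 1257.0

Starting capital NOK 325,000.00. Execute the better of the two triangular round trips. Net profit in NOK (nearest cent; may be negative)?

Net profit: NOK 3,685.74

Best loop NOK → KRW → CHF → NOK:
NOK 325,000.00 × 124.89 (sell NOK at bid) = KRW 40,589,250
KRW 40,589,250 ÷ 1257.0 (buy CHF at ask) = CHF 32,290.57
CHF 32,290.57 × 10.179 (sell CHF at bid) = NOK 328,685.74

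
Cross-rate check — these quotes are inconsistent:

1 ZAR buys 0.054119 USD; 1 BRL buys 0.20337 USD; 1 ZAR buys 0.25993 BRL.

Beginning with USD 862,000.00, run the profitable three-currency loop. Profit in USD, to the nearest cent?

Profitable loop is USD → BRL → ZAR → USD:
USD 862,000.00 ÷ 0.20337 = BRL 4,238,579.93
BRL 4,238,579.93 ÷ 0.25993 = ZAR 16,306,620.74
ZAR 16,306,620.74 × 0.054119 = USD 882,498.01
Profit = USD 882,498.01 − USD 862,000.00

Profit: USD 20,498.01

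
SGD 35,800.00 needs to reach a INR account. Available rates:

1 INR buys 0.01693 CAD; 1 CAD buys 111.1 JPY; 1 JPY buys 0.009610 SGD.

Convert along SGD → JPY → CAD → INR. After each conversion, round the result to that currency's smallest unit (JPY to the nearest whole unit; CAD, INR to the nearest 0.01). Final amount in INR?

SGD 35,800.00 ÷ 0.009610 = JPY 3,725,286
JPY 3,725,286 ÷ 111.1 = CAD 33,530.93
CAD 33,530.93 ÷ 0.01693 = INR 1,980,562.91

INR 1,980,562.91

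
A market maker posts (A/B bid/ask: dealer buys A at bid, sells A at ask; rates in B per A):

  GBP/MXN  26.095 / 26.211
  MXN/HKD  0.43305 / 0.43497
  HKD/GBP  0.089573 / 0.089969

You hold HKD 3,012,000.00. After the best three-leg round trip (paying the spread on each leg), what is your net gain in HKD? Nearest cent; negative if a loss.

Net profit: HKD 36,789.44

Best loop HKD → GBP → MXN → HKD:
HKD 3,012,000.00 × 0.089573 (sell HKD at bid) = GBP 269,793.88
GBP 269,793.88 × 26.095 (sell GBP at bid) = MXN 7,040,271.19
MXN 7,040,271.19 × 0.43305 (sell MXN at bid) = HKD 3,048,789.44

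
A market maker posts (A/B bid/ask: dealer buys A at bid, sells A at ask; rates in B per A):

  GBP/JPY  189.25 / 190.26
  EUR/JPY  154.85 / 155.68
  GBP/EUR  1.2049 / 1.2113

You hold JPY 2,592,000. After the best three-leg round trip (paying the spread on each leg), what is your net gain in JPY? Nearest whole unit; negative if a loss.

Best loop JPY → EUR → GBP → JPY:
JPY 2,592,000 ÷ 155.68 (buy EUR at ask) = EUR 16,649.54
EUR 16,649.54 ÷ 1.2113 (buy GBP at ask) = GBP 13,745.18
GBP 13,745.18 × 189.25 (sell GBP at bid) = JPY 2,601,275

Net profit: JPY 9,275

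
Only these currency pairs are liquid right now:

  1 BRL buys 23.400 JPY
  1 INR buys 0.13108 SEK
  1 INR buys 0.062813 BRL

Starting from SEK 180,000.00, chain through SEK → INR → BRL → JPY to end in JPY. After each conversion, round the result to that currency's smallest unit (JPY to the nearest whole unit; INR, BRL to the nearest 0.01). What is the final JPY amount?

SEK 180,000.00 ÷ 0.13108 = INR 1,373,207.20
INR 1,373,207.20 × 0.062813 = BRL 86,255.26
BRL 86,255.26 × 23.400 = JPY 2,018,373

JPY 2,018,373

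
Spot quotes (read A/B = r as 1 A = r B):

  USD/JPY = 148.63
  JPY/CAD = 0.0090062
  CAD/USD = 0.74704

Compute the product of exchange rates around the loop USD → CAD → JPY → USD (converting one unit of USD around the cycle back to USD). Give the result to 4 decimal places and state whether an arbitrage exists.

Around USD → CAD → JPY → USD: 1 ÷ 0.74704 ÷ 0.0090062 ÷ 148.63 = 1.000019
Product ≈ 1 (deviation 0.002%, within rounding noise).

1.0000 (no arbitrage)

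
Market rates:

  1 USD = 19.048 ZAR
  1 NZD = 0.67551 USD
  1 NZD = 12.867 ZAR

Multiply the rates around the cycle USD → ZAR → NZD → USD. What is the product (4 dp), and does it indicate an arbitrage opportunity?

1.0000 (no arbitrage)

Around USD → ZAR → NZD → USD: 1 × 19.048 ÷ 12.867 × 0.67551 = 1.000009
Product ≈ 1 (deviation 0.001%, within rounding noise).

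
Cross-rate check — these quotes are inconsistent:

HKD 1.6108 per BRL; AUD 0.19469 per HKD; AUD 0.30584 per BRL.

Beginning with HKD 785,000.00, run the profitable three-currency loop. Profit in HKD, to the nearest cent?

Profit: HKD 19,934.68

Profitable loop is HKD → AUD → BRL → HKD:
HKD 785,000.00 × 0.19469 = AUD 152,831.65
AUD 152,831.65 ÷ 0.30584 = BRL 499,711.12
BRL 499,711.12 × 1.6108 = HKD 804,934.68
Profit = HKD 804,934.68 − HKD 785,000.00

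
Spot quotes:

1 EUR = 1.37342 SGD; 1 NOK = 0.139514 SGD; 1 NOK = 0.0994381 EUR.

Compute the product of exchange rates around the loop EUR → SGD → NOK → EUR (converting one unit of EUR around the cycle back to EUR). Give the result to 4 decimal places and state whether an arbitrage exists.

0.9789 (arbitrage exists)

Around EUR → SGD → NOK → EUR: 1 × 1.37342 ÷ 0.139514 × 0.0994381 = 0.978900
Product < 1; profitable direction is EUR → NOK → SGD → EUR.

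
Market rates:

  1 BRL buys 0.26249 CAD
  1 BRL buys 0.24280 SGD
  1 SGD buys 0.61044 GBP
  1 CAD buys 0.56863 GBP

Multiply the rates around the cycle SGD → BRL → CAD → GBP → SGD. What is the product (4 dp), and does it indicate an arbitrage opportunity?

1.0070 (arbitrage exists)

Around SGD → BRL → CAD → GBP → SGD: 1 ÷ 0.24280 × 0.26249 × 0.56863 ÷ 0.61044 = 1.007050
Product > 1; profitable direction is SGD → BRL → CAD → GBP → SGD.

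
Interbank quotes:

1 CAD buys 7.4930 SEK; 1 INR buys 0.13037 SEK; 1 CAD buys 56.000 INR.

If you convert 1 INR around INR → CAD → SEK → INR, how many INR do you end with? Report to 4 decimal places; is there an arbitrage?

Around INR → CAD → SEK → INR: 1 ÷ 56.000 × 7.4930 ÷ 0.13037 = 1.026337
Product > 1; profitable direction is INR → CAD → SEK → INR.

1.0263 (arbitrage exists)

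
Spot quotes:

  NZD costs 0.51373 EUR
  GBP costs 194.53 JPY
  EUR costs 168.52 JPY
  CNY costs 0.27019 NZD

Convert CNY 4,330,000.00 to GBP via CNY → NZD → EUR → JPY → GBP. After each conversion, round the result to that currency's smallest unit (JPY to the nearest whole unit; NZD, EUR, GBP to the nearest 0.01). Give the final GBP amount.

GBP 520,663.29

CNY 4,330,000.00 × 0.27019 = NZD 1,169,922.70
NZD 1,169,922.70 × 0.51373 = EUR 601,024.39
EUR 601,024.39 × 168.52 = JPY 101,284,630
JPY 101,284,630 ÷ 194.53 = GBP 520,663.29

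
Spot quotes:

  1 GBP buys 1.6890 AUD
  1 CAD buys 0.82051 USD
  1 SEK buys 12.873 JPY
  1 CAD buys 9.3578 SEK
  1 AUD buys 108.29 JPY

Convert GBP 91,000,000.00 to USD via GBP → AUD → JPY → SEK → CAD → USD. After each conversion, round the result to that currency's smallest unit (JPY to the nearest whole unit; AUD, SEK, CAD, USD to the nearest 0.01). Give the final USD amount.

USD 113,367,807.03

GBP 91,000,000.00 × 1.6890 = AUD 153,699,000.00
AUD 153,699,000.00 × 108.29 = JPY 16,644,064,710
JPY 16,644,064,710 ÷ 12.873 = SEK 1,292,943,735.73
SEK 1,292,943,735.73 ÷ 9.3578 = CAD 138,167,489.77
CAD 138,167,489.77 × 0.82051 = USD 113,367,807.03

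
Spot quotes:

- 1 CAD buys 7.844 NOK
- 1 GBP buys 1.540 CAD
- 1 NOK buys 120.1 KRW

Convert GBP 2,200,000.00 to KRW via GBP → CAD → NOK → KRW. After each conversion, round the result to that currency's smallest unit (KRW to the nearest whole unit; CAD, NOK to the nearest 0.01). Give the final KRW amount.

KRW 3,191,714,187

GBP 2,200,000.00 × 1.540 = CAD 3,388,000.00
CAD 3,388,000.00 × 7.844 = NOK 26,575,472.00
NOK 26,575,472.00 × 120.1 = KRW 3,191,714,187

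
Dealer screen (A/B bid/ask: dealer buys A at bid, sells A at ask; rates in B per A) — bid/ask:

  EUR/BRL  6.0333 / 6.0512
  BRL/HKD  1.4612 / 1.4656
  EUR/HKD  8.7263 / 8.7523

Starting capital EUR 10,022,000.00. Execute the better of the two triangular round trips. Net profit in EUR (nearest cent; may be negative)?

Net profit: EUR 72,778.34

Best loop EUR → BRL → HKD → EUR:
EUR 10,022,000.00 × 6.0333 (sell EUR at bid) = BRL 60,465,732.60
BRL 60,465,732.60 × 1.4612 (sell BRL at bid) = HKD 88,352,528.48
HKD 88,352,528.48 ÷ 8.7523 (buy EUR at ask) = EUR 10,094,778.34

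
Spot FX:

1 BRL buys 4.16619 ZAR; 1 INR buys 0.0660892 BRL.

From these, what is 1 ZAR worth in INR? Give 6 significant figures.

1 ZAR ÷ 4.16619 = 0.240027 BRL
0.240027 BRL ÷ 0.0660892 = 3.63187 INR

ZAR/INR = 3.63187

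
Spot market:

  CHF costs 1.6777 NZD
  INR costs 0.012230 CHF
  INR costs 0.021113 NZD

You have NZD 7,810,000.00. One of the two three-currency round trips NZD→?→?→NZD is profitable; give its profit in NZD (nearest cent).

Profitable loop is NZD → CHF → INR → NZD:
NZD 7,810,000.00 ÷ 1.6777 = CHF 4,655,182.69
CHF 4,655,182.69 ÷ 0.012230 = INR 380,636,360.64
INR 380,636,360.64 × 0.021113 = NZD 8,036,375.48
Profit = NZD 8,036,375.48 − NZD 7,810,000.00

Profit: NZD 226,375.48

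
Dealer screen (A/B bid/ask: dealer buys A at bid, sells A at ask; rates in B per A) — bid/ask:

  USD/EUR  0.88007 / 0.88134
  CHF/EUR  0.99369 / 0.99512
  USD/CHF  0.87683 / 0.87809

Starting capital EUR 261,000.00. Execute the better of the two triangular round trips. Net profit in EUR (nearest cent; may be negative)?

Net profit: EUR 1,871.34

Best loop EUR → CHF → USD → EUR:
EUR 261,000.00 ÷ 0.99512 (buy CHF at ask) = CHF 262,279.93
CHF 262,279.93 ÷ 0.87809 (buy USD at ask) = USD 298,693.67
USD 298,693.67 × 0.88007 (sell USD at bid) = EUR 262,871.34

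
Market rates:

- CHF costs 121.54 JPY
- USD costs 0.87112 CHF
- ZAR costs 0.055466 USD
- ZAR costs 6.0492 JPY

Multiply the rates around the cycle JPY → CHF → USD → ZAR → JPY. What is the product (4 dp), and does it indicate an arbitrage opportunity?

Around JPY → CHF → USD → ZAR → JPY: 1 ÷ 121.54 ÷ 0.87112 ÷ 0.055466 × 6.0492 = 1.030087
Product > 1; profitable direction is JPY → CHF → USD → ZAR → JPY.

1.0301 (arbitrage exists)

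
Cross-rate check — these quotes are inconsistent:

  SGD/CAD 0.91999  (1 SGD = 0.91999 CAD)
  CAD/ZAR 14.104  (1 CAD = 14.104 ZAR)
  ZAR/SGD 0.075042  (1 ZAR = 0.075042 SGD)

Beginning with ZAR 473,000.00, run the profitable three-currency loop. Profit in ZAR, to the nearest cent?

Profit: ZAR 12,770.72

Profitable loop is ZAR → CAD → SGD → ZAR:
ZAR 473,000.00 ÷ 14.104 = CAD 33,536.59
CAD 33,536.59 ÷ 0.91999 = SGD 36,453.21
SGD 36,453.21 ÷ 0.075042 = ZAR 485,770.72
Profit = ZAR 485,770.72 − ZAR 473,000.00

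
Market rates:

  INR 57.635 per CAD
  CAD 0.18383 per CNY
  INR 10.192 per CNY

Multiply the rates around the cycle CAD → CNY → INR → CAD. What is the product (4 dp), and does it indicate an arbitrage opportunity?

0.9620 (arbitrage exists)

Around CAD → CNY → INR → CAD: 1 ÷ 0.18383 × 10.192 ÷ 57.635 = 0.961959
Product < 1; profitable direction is CAD → INR → CNY → CAD.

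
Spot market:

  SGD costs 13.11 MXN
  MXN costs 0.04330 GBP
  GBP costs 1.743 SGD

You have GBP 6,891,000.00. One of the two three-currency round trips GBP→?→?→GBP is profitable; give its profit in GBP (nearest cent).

Profit: GBP 73,569.47

Profitable loop is GBP → MXN → SGD → GBP:
GBP 6,891,000.00 ÷ 0.04330 = MXN 159,145,496.54
MXN 159,145,496.54 ÷ 13.11 = SGD 12,139,244.59
SGD 12,139,244.59 ÷ 1.743 = GBP 6,964,569.47
Profit = GBP 6,964,569.47 − GBP 6,891,000.00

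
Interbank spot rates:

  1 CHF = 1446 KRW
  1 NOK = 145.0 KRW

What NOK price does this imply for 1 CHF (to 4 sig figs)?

1 CHF × 1446 = 1446 KRW
1446 KRW ÷ 145.0 = 9.97241 NOK

CHF/NOK = 9.972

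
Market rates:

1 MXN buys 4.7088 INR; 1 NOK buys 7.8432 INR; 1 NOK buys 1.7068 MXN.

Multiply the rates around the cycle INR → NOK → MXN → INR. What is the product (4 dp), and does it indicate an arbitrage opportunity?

1.0247 (arbitrage exists)

Around INR → NOK → MXN → INR: 1 ÷ 7.8432 × 1.7068 × 4.7088 = 1.024707
Product > 1; profitable direction is INR → NOK → MXN → INR.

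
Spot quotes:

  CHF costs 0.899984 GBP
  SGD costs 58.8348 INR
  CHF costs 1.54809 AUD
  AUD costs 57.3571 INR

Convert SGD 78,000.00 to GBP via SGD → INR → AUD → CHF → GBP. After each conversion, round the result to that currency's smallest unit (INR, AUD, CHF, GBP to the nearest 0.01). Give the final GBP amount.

SGD 78,000.00 × 58.8348 = INR 4,589,114.40
INR 4,589,114.40 ÷ 57.3571 = AUD 80,009.53
AUD 80,009.53 ÷ 1.54809 = CHF 51,682.74
CHF 51,682.74 × 0.899984 = GBP 46,513.64

GBP 46,513.64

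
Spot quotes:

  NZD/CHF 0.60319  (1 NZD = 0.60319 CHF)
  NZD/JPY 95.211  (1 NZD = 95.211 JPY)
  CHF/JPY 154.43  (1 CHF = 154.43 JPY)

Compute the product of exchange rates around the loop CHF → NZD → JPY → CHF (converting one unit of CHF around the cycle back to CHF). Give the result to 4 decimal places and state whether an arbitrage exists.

Around CHF → NZD → JPY → CHF: 1 ÷ 0.60319 × 95.211 ÷ 154.43 = 1.022119
Product > 1; profitable direction is CHF → NZD → JPY → CHF.

1.0221 (arbitrage exists)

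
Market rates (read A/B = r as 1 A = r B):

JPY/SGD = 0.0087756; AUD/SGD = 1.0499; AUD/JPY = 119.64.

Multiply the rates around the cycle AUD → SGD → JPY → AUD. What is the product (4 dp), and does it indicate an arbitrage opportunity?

1.0000 (no arbitrage)

Around AUD → SGD → JPY → AUD: 1 × 1.0499 ÷ 0.0087756 ÷ 119.64 = 0.999988
Product ≈ 1 (deviation 0.001%, within rounding noise).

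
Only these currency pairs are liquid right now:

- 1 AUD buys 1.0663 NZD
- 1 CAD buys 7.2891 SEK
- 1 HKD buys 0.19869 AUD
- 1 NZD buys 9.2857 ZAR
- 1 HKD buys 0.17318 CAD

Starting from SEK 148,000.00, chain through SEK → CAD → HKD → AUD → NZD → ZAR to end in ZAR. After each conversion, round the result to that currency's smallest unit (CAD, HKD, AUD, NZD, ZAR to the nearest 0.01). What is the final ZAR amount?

SEK 148,000.00 ÷ 7.2891 = CAD 20,304.29
CAD 20,304.29 ÷ 0.17318 = HKD 117,243.85
HKD 117,243.85 × 0.19869 = AUD 23,295.18
AUD 23,295.18 × 1.0663 = NZD 24,839.65
NZD 24,839.65 × 9.2857 = ZAR 230,653.54

ZAR 230,653.54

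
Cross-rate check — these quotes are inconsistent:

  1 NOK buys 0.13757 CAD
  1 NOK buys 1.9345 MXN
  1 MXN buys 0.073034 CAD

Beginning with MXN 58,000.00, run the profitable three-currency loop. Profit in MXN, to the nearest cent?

Profitable loop is MXN → CAD → NOK → MXN:
MXN 58,000.00 × 0.073034 = CAD 4,235.97
CAD 4,235.97 ÷ 0.13757 = NOK 30,791.39
NOK 30,791.39 × 1.9345 = MXN 59,565.95
Profit = MXN 59,565.95 − MXN 58,000.00

Profit: MXN 1,565.95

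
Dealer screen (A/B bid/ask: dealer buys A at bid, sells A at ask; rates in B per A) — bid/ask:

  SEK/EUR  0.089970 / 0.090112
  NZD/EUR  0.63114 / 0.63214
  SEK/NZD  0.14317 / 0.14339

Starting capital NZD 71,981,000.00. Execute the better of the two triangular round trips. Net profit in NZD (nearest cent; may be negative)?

Best loop NZD → EUR → SEK → NZD:
NZD 71,981,000.00 × 0.63114 (sell NZD at bid) = EUR 45,430,088.34
EUR 45,430,088.34 ÷ 0.090112 (buy SEK at ask) = SEK 504,151,370.96
SEK 504,151,370.96 × 0.14317 (sell SEK at bid) = NZD 72,179,351.78

Net profit: NZD 198,351.78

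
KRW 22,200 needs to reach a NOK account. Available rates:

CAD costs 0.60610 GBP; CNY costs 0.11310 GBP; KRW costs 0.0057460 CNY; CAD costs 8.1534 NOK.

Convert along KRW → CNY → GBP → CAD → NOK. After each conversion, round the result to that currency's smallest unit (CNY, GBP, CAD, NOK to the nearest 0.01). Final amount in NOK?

NOK 194.13

KRW 22,200 × 0.0057460 = CNY 127.56
CNY 127.56 × 0.11310 = GBP 14.43
GBP 14.43 ÷ 0.60610 = CAD 23.81
CAD 23.81 × 8.1534 = NOK 194.13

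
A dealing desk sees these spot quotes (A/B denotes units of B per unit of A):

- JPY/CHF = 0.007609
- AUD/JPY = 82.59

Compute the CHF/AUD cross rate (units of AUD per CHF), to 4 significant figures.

CHF/AUD = 1.591

1 CHF ÷ 0.007609 = 131.423 JPY
131.423 JPY ÷ 82.59 = 1.59127 AUD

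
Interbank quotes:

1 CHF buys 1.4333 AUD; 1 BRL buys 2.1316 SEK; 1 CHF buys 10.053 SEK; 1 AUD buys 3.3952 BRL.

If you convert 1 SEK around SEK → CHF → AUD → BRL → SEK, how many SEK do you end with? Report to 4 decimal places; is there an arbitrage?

1.0318 (arbitrage exists)

Around SEK → CHF → AUD → BRL → SEK: 1 ÷ 10.053 × 1.4333 × 3.3952 × 2.1316 = 1.031840
Product > 1; profitable direction is SEK → CHF → AUD → BRL → SEK.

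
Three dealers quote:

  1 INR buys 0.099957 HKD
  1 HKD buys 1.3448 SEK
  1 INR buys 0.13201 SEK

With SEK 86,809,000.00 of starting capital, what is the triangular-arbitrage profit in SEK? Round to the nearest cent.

Profit: SEK 1,586,231.18

Profitable loop is SEK → INR → HKD → SEK:
SEK 86,809,000.00 ÷ 0.13201 = INR 657,594,121.66
INR 657,594,121.66 × 0.099957 = HKD 65,731,135.62
HKD 65,731,135.62 × 1.3448 = SEK 88,395,231.18
Profit = SEK 88,395,231.18 − SEK 86,809,000.00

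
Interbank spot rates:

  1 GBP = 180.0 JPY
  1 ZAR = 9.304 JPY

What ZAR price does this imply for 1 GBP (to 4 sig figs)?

GBP/ZAR = 19.35

1 GBP × 180.0 = 180 JPY
180 JPY ÷ 9.304 = 19.3465 ZAR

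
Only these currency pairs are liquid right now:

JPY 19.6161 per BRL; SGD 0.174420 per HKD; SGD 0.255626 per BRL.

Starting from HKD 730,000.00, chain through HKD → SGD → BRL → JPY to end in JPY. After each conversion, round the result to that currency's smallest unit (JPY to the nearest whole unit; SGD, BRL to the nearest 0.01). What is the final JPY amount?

HKD 730,000.00 × 0.174420 = SGD 127,326.60
SGD 127,326.60 ÷ 0.255626 = BRL 498,097.22
BRL 498,097.22 × 19.6161 = JPY 9,770,725

JPY 9,770,725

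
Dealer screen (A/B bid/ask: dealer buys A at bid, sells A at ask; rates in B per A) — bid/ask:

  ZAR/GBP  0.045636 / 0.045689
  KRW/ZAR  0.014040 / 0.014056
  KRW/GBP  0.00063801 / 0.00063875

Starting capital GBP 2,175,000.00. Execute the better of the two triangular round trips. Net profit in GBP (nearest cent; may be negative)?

Net profit: GBP 6,740.17

Best loop GBP → KRW → ZAR → GBP:
GBP 2,175,000.00 ÷ 0.00063875 (buy KRW at ask) = KRW 3,405,088,063
KRW 3,405,088,063 × 0.014040 (sell KRW at bid) = ZAR 47,807,436.40
ZAR 47,807,436.40 × 0.045636 (sell ZAR at bid) = GBP 2,181,740.17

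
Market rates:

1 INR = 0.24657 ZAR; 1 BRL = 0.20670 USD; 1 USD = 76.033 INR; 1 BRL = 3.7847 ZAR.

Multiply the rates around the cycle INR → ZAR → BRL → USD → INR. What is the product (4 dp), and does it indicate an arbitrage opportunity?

Around INR → ZAR → BRL → USD → INR: 1 × 0.24657 ÷ 3.7847 × 0.20670 × 76.033 = 1.023885
Product > 1; profitable direction is INR → ZAR → BRL → USD → INR.

1.0239 (arbitrage exists)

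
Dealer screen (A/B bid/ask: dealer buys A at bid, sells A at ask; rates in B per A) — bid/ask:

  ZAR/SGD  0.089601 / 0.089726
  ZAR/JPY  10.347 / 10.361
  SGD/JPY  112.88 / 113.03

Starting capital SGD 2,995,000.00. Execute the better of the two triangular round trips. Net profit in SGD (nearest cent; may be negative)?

Best loop SGD → ZAR → JPY → SGD:
SGD 2,995,000.00 ÷ 0.089726 (buy ZAR at ask) = ZAR 33,379,399.51
ZAR 33,379,399.51 × 10.347 (sell ZAR at bid) = JPY 345,376,647
JPY 345,376,647 ÷ 113.03 (buy SGD at ask) = SGD 3,055,619.28

Net profit: SGD 60,619.28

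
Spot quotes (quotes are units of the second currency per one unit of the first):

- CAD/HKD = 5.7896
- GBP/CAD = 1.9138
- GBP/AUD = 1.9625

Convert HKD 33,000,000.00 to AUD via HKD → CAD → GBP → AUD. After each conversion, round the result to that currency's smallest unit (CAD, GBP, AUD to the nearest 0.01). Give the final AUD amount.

AUD 5,844,918.97

HKD 33,000,000.00 ÷ 5.7896 = CAD 5,699,875.64
CAD 5,699,875.64 ÷ 1.9138 = GBP 2,978,302.66
GBP 2,978,302.66 × 1.9625 = AUD 5,844,918.97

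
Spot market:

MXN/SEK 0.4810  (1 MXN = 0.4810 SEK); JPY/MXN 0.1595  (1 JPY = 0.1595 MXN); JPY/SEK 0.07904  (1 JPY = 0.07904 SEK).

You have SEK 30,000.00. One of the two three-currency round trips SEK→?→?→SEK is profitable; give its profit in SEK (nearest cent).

Profitable loop is SEK → MXN → JPY → SEK:
SEK 30,000.00 ÷ 0.4810 = MXN 62,370.06
MXN 62,370.06 ÷ 0.1595 = JPY 391,035
JPY 391,035 × 0.07904 = SEK 30,907.40
Profit = SEK 30,907.40 − SEK 30,000.00

Profit: SEK 907.40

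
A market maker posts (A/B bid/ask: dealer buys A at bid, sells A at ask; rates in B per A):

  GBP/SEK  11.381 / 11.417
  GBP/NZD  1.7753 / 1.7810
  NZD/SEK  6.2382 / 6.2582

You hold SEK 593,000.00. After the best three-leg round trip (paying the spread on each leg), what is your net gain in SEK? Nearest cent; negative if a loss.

Best loop SEK → NZD → GBP → SEK:
SEK 593,000.00 ÷ 6.2582 (buy NZD at ask) = NZD 94,755.68
NZD 94,755.68 ÷ 1.7810 (buy GBP at ask) = GBP 53,203.64
GBP 53,203.64 × 11.381 (sell GBP at bid) = SEK 605,510.61

Net profit: SEK 12,510.61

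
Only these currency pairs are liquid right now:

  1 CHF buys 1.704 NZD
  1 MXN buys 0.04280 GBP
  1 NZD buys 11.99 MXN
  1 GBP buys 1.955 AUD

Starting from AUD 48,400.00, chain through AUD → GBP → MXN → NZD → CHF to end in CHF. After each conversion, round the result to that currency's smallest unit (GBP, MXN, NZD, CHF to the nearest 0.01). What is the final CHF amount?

AUD 48,400.00 ÷ 1.955 = GBP 24,757.03
GBP 24,757.03 ÷ 0.04280 = MXN 578,435.28
MXN 578,435.28 ÷ 11.99 = NZD 48,243.14
NZD 48,243.14 ÷ 1.704 = CHF 28,311.70

CHF 28,311.70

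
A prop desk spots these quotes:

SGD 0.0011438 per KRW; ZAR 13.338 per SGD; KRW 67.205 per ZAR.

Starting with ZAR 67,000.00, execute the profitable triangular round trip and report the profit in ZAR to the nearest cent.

Profitable loop is ZAR → KRW → SGD → ZAR:
ZAR 67,000.00 × 67.205 = KRW 4,502,735
KRW 4,502,735 × 0.0011438 = SGD 5,150.23
SGD 5,150.23 × 13.338 = ZAR 68,693.74
Profit = ZAR 68,693.74 − ZAR 67,000.00

Profit: ZAR 1,693.74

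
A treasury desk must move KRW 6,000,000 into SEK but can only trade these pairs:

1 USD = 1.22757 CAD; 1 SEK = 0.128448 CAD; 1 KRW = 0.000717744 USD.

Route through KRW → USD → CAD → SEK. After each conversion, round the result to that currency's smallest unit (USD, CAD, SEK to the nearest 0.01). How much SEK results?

KRW 6,000,000 × 0.000717744 = USD 4,306.46
USD 4,306.46 × 1.22757 = CAD 5,286.48
CAD 5,286.48 ÷ 0.128448 = SEK 41,156.58

SEK 41,156.58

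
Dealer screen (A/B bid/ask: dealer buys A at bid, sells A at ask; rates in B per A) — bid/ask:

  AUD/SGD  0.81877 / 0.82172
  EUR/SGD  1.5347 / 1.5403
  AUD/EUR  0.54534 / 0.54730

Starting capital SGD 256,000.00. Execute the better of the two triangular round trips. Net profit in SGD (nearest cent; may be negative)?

Net profit: SGD 4,739.58

Best loop SGD → AUD → EUR → SGD:
SGD 256,000.00 ÷ 0.82172 (buy AUD at ask) = AUD 311,541.64
AUD 311,541.64 × 0.54534 (sell AUD at bid) = EUR 169,896.12
EUR 169,896.12 × 1.5347 (sell EUR at bid) = SGD 260,739.58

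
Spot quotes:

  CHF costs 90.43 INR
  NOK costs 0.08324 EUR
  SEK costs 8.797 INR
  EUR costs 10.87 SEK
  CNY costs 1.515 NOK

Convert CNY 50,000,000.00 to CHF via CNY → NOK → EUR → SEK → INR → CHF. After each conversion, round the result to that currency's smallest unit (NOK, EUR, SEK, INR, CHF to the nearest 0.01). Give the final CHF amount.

CNY 50,000,000.00 × 1.515 = NOK 75,750,000.00
NOK 75,750,000.00 × 0.08324 = EUR 6,305,430.00
EUR 6,305,430.00 × 10.87 = SEK 68,540,024.10
SEK 68,540,024.10 × 8.797 = INR 602,946,592.01
INR 602,946,592.01 ÷ 90.43 = CHF 6,667,550.50

CHF 6,667,550.50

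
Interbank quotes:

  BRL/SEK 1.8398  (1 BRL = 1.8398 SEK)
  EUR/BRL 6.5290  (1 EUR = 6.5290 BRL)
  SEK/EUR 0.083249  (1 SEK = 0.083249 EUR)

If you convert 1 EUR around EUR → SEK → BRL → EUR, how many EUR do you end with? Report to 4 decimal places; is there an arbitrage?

Around EUR → SEK → BRL → EUR: 1 ÷ 0.083249 ÷ 1.8398 ÷ 6.5290 = 1.000008
Product ≈ 1 (deviation 0.001%, within rounding noise).

1.0000 (no arbitrage)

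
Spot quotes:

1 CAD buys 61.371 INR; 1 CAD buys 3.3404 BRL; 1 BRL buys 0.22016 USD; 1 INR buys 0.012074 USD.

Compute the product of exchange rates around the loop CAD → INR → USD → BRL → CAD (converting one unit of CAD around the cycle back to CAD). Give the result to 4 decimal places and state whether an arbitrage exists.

Around CAD → INR → USD → BRL → CAD: 1 × 61.371 × 0.012074 ÷ 0.22016 ÷ 3.3404 = 1.007575
Product > 1; profitable direction is CAD → INR → USD → BRL → CAD.

1.0076 (arbitrage exists)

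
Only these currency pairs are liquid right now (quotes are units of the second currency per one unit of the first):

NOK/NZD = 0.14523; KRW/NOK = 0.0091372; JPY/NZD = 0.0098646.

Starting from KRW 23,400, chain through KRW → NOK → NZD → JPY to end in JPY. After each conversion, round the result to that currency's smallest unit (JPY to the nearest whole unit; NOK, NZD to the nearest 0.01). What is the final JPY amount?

JPY 3,148

KRW 23,400 × 0.0091372 = NOK 213.81
NOK 213.81 × 0.14523 = NZD 31.05
NZD 31.05 ÷ 0.0098646 = JPY 3,148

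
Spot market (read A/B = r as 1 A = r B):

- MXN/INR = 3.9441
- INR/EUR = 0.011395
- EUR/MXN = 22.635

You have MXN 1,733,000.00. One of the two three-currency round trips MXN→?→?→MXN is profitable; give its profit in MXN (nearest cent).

Profit: MXN 29,955.33

Profitable loop is MXN → INR → EUR → MXN:
MXN 1,733,000.00 × 3.9441 = INR 6,835,125.30
INR 6,835,125.30 × 0.011395 = EUR 77,886.25
EUR 77,886.25 × 22.635 = MXN 1,762,955.33
Profit = MXN 1,762,955.33 − MXN 1,733,000.00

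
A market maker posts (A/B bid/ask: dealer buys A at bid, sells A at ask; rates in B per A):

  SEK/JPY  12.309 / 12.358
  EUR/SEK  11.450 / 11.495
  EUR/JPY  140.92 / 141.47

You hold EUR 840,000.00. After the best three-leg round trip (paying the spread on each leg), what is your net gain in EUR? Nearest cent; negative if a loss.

Net result: EUR -3,158.54 (no profitable arbitrage after spreads)

Best loop EUR → SEK → JPY → EUR:
EUR 840,000.00 × 11.450 (sell EUR at bid) = SEK 9,618,000.00
SEK 9,618,000.00 × 12.309 (sell SEK at bid) = JPY 118,387,962
JPY 118,387,962 ÷ 141.47 (buy EUR at ask) = EUR 836,841.46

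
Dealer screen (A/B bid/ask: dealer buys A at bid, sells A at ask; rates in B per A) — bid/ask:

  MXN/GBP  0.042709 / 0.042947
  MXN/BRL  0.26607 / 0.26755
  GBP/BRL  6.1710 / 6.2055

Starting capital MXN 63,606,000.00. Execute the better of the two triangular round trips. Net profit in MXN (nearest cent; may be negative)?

Net result: MXN -104,441.77 (no profitable arbitrage after spreads)

Best loop MXN → BRL → GBP → MXN:
MXN 63,606,000.00 × 0.26607 (sell MXN at bid) = BRL 16,923,648.42
BRL 16,923,648.42 ÷ 6.2055 (buy GBP at ask) = GBP 2,727,201.42
GBP 2,727,201.42 ÷ 0.042947 (buy MXN at ask) = MXN 63,501,558.23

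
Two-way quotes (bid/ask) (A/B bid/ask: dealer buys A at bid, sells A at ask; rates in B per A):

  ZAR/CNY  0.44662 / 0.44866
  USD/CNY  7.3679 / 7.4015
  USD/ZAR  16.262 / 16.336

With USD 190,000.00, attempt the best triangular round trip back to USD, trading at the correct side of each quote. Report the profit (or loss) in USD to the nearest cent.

Best loop USD → CNY → ZAR → USD:
USD 190,000.00 × 7.3679 (sell USD at bid) = CNY 1,399,901.00
CNY 1,399,901.00 ÷ 0.44866 (buy ZAR at ask) = ZAR 3,120,182.32
ZAR 3,120,182.32 ÷ 16.336 (buy USD at ask) = USD 191,000.39

Net profit: USD 1,000.39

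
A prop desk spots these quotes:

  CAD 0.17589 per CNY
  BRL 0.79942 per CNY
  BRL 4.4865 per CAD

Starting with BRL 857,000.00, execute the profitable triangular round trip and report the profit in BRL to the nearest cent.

Profitable loop is BRL → CAD → CNY → BRL:
BRL 857,000.00 ÷ 4.4865 = CAD 191,017.50
CAD 191,017.50 ÷ 0.17589 = CNY 1,086,005.44
CNY 1,086,005.44 × 0.79942 = BRL 868,174.47
Profit = BRL 868,174.47 − BRL 857,000.00

Profit: BRL 11,174.47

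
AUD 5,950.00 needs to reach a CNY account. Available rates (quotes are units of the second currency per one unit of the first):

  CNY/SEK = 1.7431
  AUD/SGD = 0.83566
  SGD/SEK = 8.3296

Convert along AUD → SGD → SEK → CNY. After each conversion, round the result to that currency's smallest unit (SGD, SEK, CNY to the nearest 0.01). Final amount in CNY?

AUD 5,950.00 × 0.83566 = SGD 4,972.18
SGD 4,972.18 × 8.3296 = SEK 41,416.27
SEK 41,416.27 ÷ 1.7431 = CNY 23,760.12

CNY 23,760.12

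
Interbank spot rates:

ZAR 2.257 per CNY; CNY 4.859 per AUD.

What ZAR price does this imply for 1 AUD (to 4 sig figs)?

AUD/ZAR = 10.97

1 AUD × 4.859 = 4.859 CNY
4.859 CNY × 2.257 = 10.9668 ZAR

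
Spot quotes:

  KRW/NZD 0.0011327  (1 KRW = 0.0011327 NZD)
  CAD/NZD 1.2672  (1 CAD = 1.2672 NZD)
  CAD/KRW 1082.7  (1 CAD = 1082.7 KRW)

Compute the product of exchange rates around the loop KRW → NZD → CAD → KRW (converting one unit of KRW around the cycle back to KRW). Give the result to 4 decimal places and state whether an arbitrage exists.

Around KRW → NZD → CAD → KRW: 1 × 0.0011327 ÷ 1.2672 × 1082.7 = 0.967783
Product < 1; profitable direction is KRW → CAD → NZD → KRW.

0.9678 (arbitrage exists)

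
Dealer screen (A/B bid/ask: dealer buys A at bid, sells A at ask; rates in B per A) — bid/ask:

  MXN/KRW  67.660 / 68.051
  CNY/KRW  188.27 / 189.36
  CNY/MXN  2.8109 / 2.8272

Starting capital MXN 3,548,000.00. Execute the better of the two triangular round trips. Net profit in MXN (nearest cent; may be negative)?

Best loop MXN → KRW → CNY → MXN:
MXN 3,548,000.00 × 67.660 (sell MXN at bid) = KRW 240,057,680
KRW 240,057,680 ÷ 189.36 (buy CNY at ask) = CNY 1,267,731.73
CNY 1,267,731.73 × 2.8109 (sell CNY at bid) = MXN 3,563,467.11

Net profit: MXN 15,467.11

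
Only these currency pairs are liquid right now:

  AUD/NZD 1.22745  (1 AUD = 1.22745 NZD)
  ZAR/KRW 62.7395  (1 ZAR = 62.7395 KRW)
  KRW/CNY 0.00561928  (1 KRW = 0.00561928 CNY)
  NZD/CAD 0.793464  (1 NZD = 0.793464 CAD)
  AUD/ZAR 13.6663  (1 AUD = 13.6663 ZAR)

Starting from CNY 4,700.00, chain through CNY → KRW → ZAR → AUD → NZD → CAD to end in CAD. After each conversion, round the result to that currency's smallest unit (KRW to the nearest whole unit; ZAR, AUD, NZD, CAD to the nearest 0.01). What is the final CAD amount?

CNY 4,700.00 ÷ 0.00561928 = KRW 836,406
KRW 836,406 ÷ 62.7395 = ZAR 13,331.41
ZAR 13,331.41 ÷ 13.6663 = AUD 975.50
AUD 975.50 × 1.22745 = NZD 1,197.38
NZD 1,197.38 × 0.793464 = CAD 950.08

CAD 950.08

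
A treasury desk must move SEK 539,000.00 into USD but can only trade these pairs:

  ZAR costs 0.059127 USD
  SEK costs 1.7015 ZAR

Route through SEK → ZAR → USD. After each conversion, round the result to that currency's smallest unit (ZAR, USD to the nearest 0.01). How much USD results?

SEK 539,000.00 × 1.7015 = ZAR 917,108.50
ZAR 917,108.50 × 0.059127 = USD 54,225.87

USD 54,225.87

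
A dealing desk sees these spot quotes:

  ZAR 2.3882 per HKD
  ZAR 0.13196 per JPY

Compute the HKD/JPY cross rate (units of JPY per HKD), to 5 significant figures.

1 HKD × 2.3882 = 2.3882 ZAR
2.3882 ZAR ÷ 0.13196 = 18.0979 JPY

HKD/JPY = 18.098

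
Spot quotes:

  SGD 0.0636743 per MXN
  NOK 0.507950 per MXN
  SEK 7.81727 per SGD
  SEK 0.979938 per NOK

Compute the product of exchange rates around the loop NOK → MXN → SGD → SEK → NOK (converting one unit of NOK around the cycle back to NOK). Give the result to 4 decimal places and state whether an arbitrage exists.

Around NOK → MXN → SGD → SEK → NOK: 1 ÷ 0.507950 × 0.0636743 × 7.81727 ÷ 0.979938 = 0.999999
Product ≈ 1 (deviation 0.000%, within rounding noise).

1.0000 (no arbitrage)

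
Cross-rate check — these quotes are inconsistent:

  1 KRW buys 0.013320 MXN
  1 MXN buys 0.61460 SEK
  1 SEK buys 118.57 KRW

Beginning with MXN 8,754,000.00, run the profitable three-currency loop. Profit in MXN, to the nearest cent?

Profit: MXN 264,513.12

Profitable loop is MXN → KRW → SEK → MXN:
MXN 8,754,000.00 ÷ 0.013320 = KRW 657,207,207
KRW 657,207,207 ÷ 118.57 = SEK 5,542,778.17
SEK 5,542,778.17 ÷ 0.61460 = MXN 9,018,513.12
Profit = MXN 9,018,513.12 − MXN 8,754,000.00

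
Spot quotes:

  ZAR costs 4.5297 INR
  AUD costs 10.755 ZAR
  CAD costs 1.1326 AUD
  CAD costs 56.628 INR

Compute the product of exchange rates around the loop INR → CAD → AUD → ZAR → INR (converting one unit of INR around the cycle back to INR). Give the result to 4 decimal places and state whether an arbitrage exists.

Around INR → CAD → AUD → ZAR → INR: 1 ÷ 56.628 × 1.1326 × 10.755 × 4.5297 = 0.974373
Product < 1; profitable direction is INR → ZAR → AUD → CAD → INR.

0.9744 (arbitrage exists)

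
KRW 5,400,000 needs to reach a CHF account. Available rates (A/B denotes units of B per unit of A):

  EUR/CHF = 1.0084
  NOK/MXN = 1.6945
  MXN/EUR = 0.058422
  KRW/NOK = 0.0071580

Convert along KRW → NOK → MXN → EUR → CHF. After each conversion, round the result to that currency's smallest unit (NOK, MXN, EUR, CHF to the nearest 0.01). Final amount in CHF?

KRW 5,400,000 × 0.0071580 = NOK 38,653.20
NOK 38,653.20 × 1.6945 = MXN 65,497.85
MXN 65,497.85 × 0.058422 = EUR 3,826.52
EUR 3,826.52 × 1.0084 = CHF 3,858.66

CHF 3,858.66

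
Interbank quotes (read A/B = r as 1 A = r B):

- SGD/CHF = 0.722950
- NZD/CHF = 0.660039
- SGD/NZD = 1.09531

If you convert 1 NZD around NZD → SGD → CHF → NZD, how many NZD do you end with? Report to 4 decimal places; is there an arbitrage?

1.0000 (no arbitrage)

Around NZD → SGD → CHF → NZD: 1 ÷ 1.09531 × 0.722950 ÷ 0.660039 = 1.000004
Product ≈ 1 (deviation 0.000%, within rounding noise).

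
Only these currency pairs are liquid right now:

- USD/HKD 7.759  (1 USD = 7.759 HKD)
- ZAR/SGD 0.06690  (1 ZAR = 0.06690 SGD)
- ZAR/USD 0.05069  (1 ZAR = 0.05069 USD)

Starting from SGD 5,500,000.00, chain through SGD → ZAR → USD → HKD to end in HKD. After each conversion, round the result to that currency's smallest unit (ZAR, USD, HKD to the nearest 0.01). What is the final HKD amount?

SGD 5,500,000.00 ÷ 0.06690 = ZAR 82,212,257.10
ZAR 82,212,257.10 × 0.05069 = USD 4,167,339.31
USD 4,167,339.31 × 7.759 = HKD 32,334,385.71

HKD 32,334,385.71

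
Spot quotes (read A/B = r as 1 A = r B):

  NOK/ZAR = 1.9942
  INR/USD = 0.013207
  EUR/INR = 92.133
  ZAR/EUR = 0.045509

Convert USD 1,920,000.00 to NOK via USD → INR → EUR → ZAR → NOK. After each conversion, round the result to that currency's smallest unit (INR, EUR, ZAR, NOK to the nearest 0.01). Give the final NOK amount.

USD 1,920,000.00 ÷ 0.013207 = INR 145,377,451.35
INR 145,377,451.35 ÷ 92.133 = EUR 1,577,908.58
EUR 1,577,908.58 ÷ 0.045509 = ZAR 34,672,451.16
ZAR 34,672,451.16 ÷ 1.9942 = NOK 17,386,646.86

NOK 17,386,646.86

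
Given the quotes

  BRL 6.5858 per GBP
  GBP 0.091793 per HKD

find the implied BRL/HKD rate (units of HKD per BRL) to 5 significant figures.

BRL/HKD = 1.6542

1 BRL ÷ 6.5858 = 0.151842 GBP
0.151842 GBP ÷ 0.091793 = 1.65418 HKD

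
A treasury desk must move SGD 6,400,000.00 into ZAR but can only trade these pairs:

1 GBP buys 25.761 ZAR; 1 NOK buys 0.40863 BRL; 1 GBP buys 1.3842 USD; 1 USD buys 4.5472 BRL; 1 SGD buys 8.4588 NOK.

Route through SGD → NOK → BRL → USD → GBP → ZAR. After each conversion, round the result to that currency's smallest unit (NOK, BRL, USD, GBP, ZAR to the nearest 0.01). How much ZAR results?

ZAR 90,539,646.41

SGD 6,400,000.00 × 8.4588 = NOK 54,136,320.00
NOK 54,136,320.00 × 0.40863 = BRL 22,121,724.44
BRL 22,121,724.44 ÷ 4.5472 = USD 4,864,911.25
USD 4,864,911.25 ÷ 1.3842 = GBP 3,514,601.39
GBP 3,514,601.39 × 25.761 = ZAR 90,539,646.41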